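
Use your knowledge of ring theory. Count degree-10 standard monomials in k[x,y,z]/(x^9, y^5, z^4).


Need i<9, j<5, k<4 with i+j+k=10.
For each i, j ranges over max(0,10-i-3)..min(4,10-i):
  i=0: j in [7,4] -> 0
  i=1: j in [6,4] -> 0
  i=2: j in [5,4] -> 0
  i=3: j in [4,4] -> 1
  i=4: j in [3,4] -> 2
  i=5: j in [2,4] -> 3
  i=6: j in [1,4] -> 4
  i=7: j in [0,3] -> 4
  i=8: j in [0,2] -> 3
H(10) = 0+0+0+1+2+3+4+4+3 = 17


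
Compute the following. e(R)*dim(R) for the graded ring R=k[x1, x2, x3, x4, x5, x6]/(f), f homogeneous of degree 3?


e(R)=deg(f)=3, dim(R)=6-1=5
e*dim=3*5=15


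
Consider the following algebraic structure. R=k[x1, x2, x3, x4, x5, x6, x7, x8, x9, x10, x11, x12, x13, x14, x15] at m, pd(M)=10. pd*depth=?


pd+depth=15
depth=15-10=5
pd*depth=10*5=50


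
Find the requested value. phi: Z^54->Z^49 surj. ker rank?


rank(ker) = 54-49 = 5


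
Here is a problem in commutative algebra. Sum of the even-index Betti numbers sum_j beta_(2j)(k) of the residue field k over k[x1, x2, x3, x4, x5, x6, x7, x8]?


Koszul resolution: beta_i(k)=C(n,i), n=8
sum_even C(8,i) = 2^(n-1) = 2^7 = 128


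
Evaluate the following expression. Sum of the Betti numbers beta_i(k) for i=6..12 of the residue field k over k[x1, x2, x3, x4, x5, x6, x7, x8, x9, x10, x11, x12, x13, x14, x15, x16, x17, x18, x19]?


Koszul resolution: beta_i(k)=C(n,i), n=19
C(19,6)=27132, C(19,7)=50388, C(19,8)=75582, C(19,9)=92378, C(19,10)=92378, C(19,11)=75582, C(19,12)=50388
Sum=463828


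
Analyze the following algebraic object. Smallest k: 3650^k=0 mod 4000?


3650^k mod 4000:
k=1: 3650
k=2: 2500
k=3: 1000
k=4: 2000
k=5: 0
First zero at k = 5


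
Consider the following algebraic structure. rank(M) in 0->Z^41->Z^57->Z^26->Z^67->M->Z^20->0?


Alt sum=0:
(-1)^0*41 + (-1)^1*57 + (-1)^2*26 + (-1)^3*67 + (-1)^4*? + (-1)^5*20=0
rank(M)=77


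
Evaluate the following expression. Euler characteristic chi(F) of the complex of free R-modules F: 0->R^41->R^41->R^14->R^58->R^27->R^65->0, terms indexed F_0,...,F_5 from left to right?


chi = sum (-1)^i * rank:
(-1)^0*41=41
(-1)^1*41=-41
(-1)^2*14=14
(-1)^3*58=-58
(-1)^4*27=27
(-1)^5*65=-65
chi=-82


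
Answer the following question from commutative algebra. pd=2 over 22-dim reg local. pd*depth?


pd+depth=22
depth=22-2=20
pd*depth=2*20=40


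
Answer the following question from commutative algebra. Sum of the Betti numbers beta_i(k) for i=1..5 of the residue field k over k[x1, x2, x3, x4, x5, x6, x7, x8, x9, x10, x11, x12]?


Koszul resolution: beta_i(k)=C(n,i), n=12
C(12,1)=12, C(12,2)=66, C(12,3)=220, C(12,4)=495, C(12,5)=792
Sum=1585


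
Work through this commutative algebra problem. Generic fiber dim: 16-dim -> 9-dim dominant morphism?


dim(fiber)=dim(X)-dim(Y)=16-9=7


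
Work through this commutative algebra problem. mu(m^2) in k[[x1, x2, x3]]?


C(n+d-1,d)=C(4,2)=6


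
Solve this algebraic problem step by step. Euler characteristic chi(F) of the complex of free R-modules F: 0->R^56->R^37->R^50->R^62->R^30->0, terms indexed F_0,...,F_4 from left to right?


chi = sum (-1)^i * rank:
(-1)^0*56=56
(-1)^1*37=-37
(-1)^2*50=50
(-1)^3*62=-62
(-1)^4*30=30
chi=37


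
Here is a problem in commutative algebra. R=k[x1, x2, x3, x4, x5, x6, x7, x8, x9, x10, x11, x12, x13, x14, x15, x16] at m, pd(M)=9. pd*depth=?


pd+depth=16
depth=16-9=7
pd*depth=9*7=63


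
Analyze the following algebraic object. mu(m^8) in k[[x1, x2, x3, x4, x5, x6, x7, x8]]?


C(n+d-1,d)=C(15,8)=6435


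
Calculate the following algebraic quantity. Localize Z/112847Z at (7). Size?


7-primary part: 112847=7^4*47
Size=7^4=2401


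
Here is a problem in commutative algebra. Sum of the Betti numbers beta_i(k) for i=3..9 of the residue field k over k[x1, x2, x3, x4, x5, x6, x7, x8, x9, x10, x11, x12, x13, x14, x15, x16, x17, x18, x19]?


Koszul resolution: beta_i(k)=C(n,i), n=19
C(19,3)=969, C(19,4)=3876, C(19,5)=11628, C(19,6)=27132, C(19,7)=50388, C(19,8)=75582, C(19,9)=92378
Sum=261953


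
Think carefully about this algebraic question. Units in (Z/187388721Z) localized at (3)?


Local ring = Z/6561Z.
phi(6561) = 3^7*(3-1) = 4374


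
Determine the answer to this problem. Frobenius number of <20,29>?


gcd(20,29)=1 => F=ab-a-b=20*29-20-29=580-49=531


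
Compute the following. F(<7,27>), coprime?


gcd(7,27)=1 => F=ab-a-b=7*27-7-27=189-34=155


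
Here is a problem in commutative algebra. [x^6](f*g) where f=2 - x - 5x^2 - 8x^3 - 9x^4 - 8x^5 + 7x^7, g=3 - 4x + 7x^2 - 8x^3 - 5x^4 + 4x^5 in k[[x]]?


[x^6] = sum a_i*b_j, i+j=6
  -1*4=-4
  -5*-5=25
  -8*-8=64
  -9*7=-63
  -8*-4=32
Sum=54


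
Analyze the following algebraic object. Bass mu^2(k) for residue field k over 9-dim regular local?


C(n,i)=C(9,2)=36


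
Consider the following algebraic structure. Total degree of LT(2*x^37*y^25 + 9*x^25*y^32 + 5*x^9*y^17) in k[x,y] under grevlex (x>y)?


LT: 2*x^37*y^25
deg_x=37, deg_y=25
Total=37+25=62


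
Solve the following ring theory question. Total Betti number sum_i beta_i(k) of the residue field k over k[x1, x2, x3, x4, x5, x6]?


Koszul resolution: beta_i(k)=C(n,i), n=6
sum_i C(6,i) = 2^6 = 64


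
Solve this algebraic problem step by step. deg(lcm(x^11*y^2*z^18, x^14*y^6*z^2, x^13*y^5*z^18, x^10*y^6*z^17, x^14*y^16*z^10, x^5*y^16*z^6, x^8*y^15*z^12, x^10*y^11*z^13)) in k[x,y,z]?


lcm = componentwise max:
x: max(11,14,13,10,14,5,8,10)=14
y: max(2,6,5,6,16,16,15,11)=16
z: max(18,2,18,17,10,6,12,13)=18
Total=14+16+18=48


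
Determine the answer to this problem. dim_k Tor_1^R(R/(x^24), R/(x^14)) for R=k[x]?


Tor_1(R/I,R/J)=(I cap J)/IJ=(x^24)/(x^38)
dim=38-24=min(24,14)=14


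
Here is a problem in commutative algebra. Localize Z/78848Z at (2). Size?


2-primary part: 78848=2^10*77
Size=2^10=1024


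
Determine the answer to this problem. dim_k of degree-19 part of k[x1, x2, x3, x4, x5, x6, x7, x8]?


C(d+n-1,n-1)=C(26,7)=657800


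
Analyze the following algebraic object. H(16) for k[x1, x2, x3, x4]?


C(d+n-1,n-1)=C(19,3)=969


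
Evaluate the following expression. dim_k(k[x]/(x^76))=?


Basis: 1,x,...,x^75
dim=76


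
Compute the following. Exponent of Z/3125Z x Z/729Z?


Exponent = lcm of the cyclic orders; pairwise coprime => product.
5^5*3^6=3125*729=2278125


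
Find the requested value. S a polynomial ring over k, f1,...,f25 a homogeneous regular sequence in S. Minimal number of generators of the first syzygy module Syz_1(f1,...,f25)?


Regular sequence => Koszul complex is the minimal free resolution.
Syz_1 minimally generated by Koszul relations f_i*e_j - f_j*e_i (i<j): mu(Syz_1) = beta_2 = C(m,2) = m(m-1)/2
m=25
25*24/2 = 300


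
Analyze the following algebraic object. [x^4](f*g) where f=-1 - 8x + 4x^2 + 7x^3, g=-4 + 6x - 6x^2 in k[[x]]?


[x^4] = sum a_i*b_j, i+j=4
  4*-6=-24
  7*6=42
Sum=18


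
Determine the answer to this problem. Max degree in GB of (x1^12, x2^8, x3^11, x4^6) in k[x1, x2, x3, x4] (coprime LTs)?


Pure powers, coprime LTs => already GB.
Degrees: 12, 8, 11, 6
Max=12


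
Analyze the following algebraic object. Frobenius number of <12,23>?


gcd(12,23)=1 => F=ab-a-b=12*23-12-23=276-35=241


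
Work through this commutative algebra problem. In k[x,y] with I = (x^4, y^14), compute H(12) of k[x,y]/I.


k[x,y], I = (x^4, y^14), d = 12
Need i < 4 and d-i < 14.
Range: 0 <= i <= 3.
H(12) = 4


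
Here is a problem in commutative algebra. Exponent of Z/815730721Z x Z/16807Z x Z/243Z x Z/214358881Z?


Exponent = lcm of the cyclic orders; pairwise coprime => product.
13^8*7^5*3^5*11^8=815730721*16807*243*214358881=714142325437386632087301


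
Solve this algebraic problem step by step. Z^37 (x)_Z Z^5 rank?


rank(M(x)N) = rank(M)*rank(N)
37*5 = 185


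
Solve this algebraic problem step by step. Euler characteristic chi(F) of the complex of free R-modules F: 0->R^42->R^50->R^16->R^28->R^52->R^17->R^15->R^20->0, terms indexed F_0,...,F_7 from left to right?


chi = sum (-1)^i * rank:
(-1)^0*42=42
(-1)^1*50=-50
(-1)^2*16=16
(-1)^3*28=-28
(-1)^4*52=52
(-1)^5*17=-17
(-1)^6*15=15
(-1)^7*20=-20
chi=10


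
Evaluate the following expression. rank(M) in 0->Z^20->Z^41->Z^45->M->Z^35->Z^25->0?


Alt sum=0:
(-1)^0*20 + (-1)^1*41 + (-1)^2*45 + (-1)^3*? + (-1)^4*35 + (-1)^5*25=0
rank(M)=34


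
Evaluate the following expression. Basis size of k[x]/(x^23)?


Basis: 1,x,...,x^22
dim=23


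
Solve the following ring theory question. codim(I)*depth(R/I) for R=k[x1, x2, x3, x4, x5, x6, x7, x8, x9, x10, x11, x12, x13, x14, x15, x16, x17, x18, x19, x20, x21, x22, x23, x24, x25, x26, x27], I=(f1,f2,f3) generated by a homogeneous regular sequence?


codim=3, depth=dim(R/I)=27-3=24
Product=3*24=72


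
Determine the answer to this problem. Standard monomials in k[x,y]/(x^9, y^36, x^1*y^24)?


k[x,y]/I, I = (x^9, y^36, x^1*y^24)
Rect: 9x36=324. Corner: (9-1)x(36-24)=96.
dim = 324-96 = 228


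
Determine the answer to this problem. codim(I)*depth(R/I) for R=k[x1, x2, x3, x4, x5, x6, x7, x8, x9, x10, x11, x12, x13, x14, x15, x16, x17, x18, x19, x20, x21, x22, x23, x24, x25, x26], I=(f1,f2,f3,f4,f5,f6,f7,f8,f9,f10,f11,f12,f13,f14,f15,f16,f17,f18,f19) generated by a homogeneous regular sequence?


codim=19, depth=dim(R/I)=26-19=7
Product=19*7=133


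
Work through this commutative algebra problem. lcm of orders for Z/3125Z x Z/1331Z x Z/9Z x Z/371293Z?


Exponent = lcm of the cyclic orders; pairwise coprime => product.
5^5*11^3*3^2*13^5=3125*1331*9*371293=13899121396875


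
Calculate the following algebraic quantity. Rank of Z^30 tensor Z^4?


rank(M(x)N) = rank(M)*rank(N)
30*4 = 120


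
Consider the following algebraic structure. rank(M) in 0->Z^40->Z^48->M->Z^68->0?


Alt sum=0:
(-1)^0*40 + (-1)^1*48 + (-1)^2*? + (-1)^3*68=0
rank(M)=76


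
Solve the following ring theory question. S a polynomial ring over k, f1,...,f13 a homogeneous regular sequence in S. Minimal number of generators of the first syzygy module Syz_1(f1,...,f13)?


Regular sequence => Koszul complex is the minimal free resolution.
Syz_1 minimally generated by Koszul relations f_i*e_j - f_j*e_i (i<j): mu(Syz_1) = beta_2 = C(m,2) = m(m-1)/2
m=13
13*12/2 = 78


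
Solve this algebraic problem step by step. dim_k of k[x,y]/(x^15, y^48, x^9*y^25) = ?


k[x,y]/I, I = (x^15, y^48, x^9*y^25)
Rect: 15x48=720. Corner: (15-9)x(48-25)=138.
dim = 720-138 = 582


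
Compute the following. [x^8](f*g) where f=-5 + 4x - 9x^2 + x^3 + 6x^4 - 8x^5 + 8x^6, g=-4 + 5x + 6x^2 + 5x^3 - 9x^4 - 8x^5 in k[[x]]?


[x^8] = sum a_i*b_j, i+j=8
  1*-8=-8
  6*-9=-54
  -8*5=-40
  8*6=48
Sum=-54


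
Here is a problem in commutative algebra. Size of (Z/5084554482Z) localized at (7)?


7-primary part: 5084554482=7^10*18
Size=7^10=282475249


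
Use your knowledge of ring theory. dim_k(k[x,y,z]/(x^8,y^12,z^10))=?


Basis: x^iy^jz^k, i<8,j<12,k<10
8*12*10=960


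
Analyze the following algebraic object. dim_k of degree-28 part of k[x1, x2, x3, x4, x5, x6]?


C(d+n-1,n-1)=C(33,5)=237336


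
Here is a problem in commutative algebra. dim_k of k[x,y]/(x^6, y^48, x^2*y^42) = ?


k[x,y]/I, I = (x^6, y^48, x^2*y^42)
Rect: 6x48=288. Corner: (6-2)x(48-42)=24.
dim = 288-24 = 264


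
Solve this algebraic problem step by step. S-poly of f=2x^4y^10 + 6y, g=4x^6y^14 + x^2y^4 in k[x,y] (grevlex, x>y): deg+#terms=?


LT(f)=2x^4y^10, LT(g)=4x^6y^14
lcm(LM)=x^6y^14
S(f,g) (scaled by 8 to clear denominators) = 4x^2y^4*f - 2*g = 24x^2y^5 - 2x^2y^4
2 terms, deg 7.
7+2=9


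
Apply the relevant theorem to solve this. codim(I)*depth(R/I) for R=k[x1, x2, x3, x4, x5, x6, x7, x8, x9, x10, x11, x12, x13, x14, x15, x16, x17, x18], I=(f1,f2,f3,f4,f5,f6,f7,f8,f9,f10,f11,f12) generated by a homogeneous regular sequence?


codim=12, depth=dim(R/I)=18-12=6
Product=12*6=72


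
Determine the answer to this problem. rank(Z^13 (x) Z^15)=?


rank(M(x)N) = rank(M)*rank(N)
13*15 = 195


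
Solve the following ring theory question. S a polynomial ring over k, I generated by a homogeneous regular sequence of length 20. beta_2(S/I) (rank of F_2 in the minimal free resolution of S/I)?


Regular sequence => Koszul complex is the minimal free resolution.
Syz_1 minimally generated by Koszul relations f_i*e_j - f_j*e_i (i<j): mu(Syz_1) = beta_2 = C(m,2) = m(m-1)/2
m=20
20*19/2 = 190


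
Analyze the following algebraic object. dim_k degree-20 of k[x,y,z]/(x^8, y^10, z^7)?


Need i<8, j<10, k<7 with i+j+k=20.
For each i, j ranges over max(0,20-i-6)..min(9,20-i):
  i=0: j in [14,9] -> 0
  i=1: j in [13,9] -> 0
  i=2: j in [12,9] -> 0
  i=3: j in [11,9] -> 0
  i=4: j in [10,9] -> 0
  i=5: j in [9,9] -> 1
  i=6: j in [8,9] -> 2
  i=7: j in [7,9] -> 3
H(20) = 0+0+0+0+0+1+2+3 = 6


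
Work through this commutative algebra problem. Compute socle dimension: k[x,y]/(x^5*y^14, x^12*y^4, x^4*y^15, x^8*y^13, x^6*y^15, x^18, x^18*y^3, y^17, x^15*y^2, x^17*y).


Socle = ann(m) = span of standard monomials u with x*u, y*u in I (staircase corners).
Redundant generators: x^6*y^15, x^18*y^3
Minimal generators: x^18, x^17*y, x^15*y^2, x^12*y^4, x^8*y^13, x^5*y^14, x^4*y^15, y^17
Corners: x^3y^16, x^4y^14, x^7y^13, x^11y^12, x^14y^3, x^16y, x^17
Socle dim=7


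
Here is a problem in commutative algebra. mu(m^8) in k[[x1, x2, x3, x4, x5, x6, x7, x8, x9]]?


C(n+d-1,d)=C(16,8)=12870


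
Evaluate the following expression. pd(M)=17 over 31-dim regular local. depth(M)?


pd+depth=depth(R)=31
depth=31-17=14


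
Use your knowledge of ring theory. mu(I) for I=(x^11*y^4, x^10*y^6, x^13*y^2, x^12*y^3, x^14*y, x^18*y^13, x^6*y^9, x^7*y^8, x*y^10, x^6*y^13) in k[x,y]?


Remove redundant (divisible by others).
x^18*y^13 redundant.
x^6*y^13 redundant.
Min: x^14*y, x^13*y^2, x^12*y^3, x^11*y^4, x^10*y^6, x^7*y^8, x^6*y^9, x*y^10
Count=8


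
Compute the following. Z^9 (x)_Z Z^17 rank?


rank(M(x)N) = rank(M)*rank(N)
9*17 = 153


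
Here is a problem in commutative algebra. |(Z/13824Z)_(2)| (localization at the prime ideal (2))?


2-primary part: 13824=2^9*27
Size=2^9=512


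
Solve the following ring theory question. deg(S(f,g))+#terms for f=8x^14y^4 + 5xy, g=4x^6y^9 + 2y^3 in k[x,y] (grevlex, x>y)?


LT(f)=8x^14y^4, LT(g)=4x^6y^9
lcm(LM)=x^14y^9
S(f,g) (scaled by 32 to clear denominators) = 4y^5*f - 8x^8*g = -16x^8y^3 + 20xy^6
2 terms, deg 11.
11+2=13


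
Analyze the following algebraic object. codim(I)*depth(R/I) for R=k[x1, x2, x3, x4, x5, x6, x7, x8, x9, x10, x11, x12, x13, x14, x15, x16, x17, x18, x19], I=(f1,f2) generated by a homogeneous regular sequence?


codim=2, depth=dim(R/I)=19-2=17
Product=2*17=34


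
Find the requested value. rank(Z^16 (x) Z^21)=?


rank(M(x)N) = rank(M)*rank(N)
16*21 = 336


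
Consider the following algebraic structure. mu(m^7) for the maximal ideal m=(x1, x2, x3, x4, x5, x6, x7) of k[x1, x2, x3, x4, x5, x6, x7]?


Graded Nakayama: mu(m^d) = dim_k (m^d/m^(d+1)) = #degree-7 monomials in 7 vars
C(n+d-1,d)=C(13,7)=1716


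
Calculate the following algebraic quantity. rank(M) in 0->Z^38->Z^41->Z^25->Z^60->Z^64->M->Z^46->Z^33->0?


Alt sum=0:
(-1)^0*38 + (-1)^1*41 + (-1)^2*25 + (-1)^3*60 + (-1)^4*64 + (-1)^5*? + (-1)^6*46 + (-1)^7*33=0
rank(M)=39


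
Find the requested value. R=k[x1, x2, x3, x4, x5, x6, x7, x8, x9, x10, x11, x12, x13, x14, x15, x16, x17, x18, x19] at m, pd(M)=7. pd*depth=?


pd+depth=19
depth=19-7=12
pd*depth=7*12=84


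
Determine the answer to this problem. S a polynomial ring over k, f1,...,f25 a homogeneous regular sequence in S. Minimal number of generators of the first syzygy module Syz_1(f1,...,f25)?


Regular sequence => Koszul complex is the minimal free resolution.
Syz_1 minimally generated by Koszul relations f_i*e_j - f_j*e_i (i<j): mu(Syz_1) = beta_2 = C(m,2) = m(m-1)/2
m=25
25*24/2 = 300


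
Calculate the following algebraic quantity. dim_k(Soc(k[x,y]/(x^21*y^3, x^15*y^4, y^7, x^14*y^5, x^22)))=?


Socle = ann(m) = span of standard monomials u with x*u, y*u in I (staircase corners).
Minimal generators: x^22, x^21*y^3, x^15*y^4, x^14*y^5, y^7
Corners: x^13y^6, x^14y^4, x^20y^3, x^21y^2
Socle dim=4


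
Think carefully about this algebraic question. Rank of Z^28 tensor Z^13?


rank(M(x)N) = rank(M)*rank(N)
28*13 = 364


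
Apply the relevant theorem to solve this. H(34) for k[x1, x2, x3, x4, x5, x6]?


C(d+n-1,n-1)=C(39,5)=575757


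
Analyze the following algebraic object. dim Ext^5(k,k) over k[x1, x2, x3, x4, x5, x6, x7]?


C(n,i)=C(7,5)=21


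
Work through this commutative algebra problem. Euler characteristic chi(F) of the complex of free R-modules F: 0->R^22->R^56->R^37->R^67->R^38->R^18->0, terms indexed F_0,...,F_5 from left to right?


chi = sum (-1)^i * rank:
(-1)^0*22=22
(-1)^1*56=-56
(-1)^2*37=37
(-1)^3*67=-67
(-1)^4*38=38
(-1)^5*18=-18
chi=-44


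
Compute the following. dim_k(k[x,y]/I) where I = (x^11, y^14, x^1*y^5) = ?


k[x,y]/I, I = (x^11, y^14, x^1*y^5)
Rect: 11x14=154. Corner: (11-1)x(14-5)=90.
dim = 154-90 = 64


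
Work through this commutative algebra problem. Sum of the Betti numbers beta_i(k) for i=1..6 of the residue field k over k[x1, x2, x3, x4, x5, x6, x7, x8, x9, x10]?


Koszul resolution: beta_i(k)=C(n,i), n=10
C(10,1)=10, C(10,2)=45, C(10,3)=120, C(10,4)=210, C(10,5)=252, C(10,6)=210
Sum=847


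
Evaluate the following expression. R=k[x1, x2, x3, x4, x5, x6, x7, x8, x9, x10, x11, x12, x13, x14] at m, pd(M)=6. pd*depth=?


pd+depth=14
depth=14-6=8
pd*depth=6*8=48


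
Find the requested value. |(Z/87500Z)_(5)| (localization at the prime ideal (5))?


5-primary part: 87500=5^5*28
Size=5^5=3125


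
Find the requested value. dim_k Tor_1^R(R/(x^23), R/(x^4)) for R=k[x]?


Tor_1(R/I,R/J)=(I cap J)/IJ=(x^23)/(x^27)
dim=27-23=min(23,4)=4


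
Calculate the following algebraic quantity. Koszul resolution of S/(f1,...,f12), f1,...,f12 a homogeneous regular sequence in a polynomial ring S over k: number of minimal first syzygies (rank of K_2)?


Regular sequence => Koszul complex is the minimal free resolution.
Syz_1 minimally generated by Koszul relations f_i*e_j - f_j*e_i (i<j): mu(Syz_1) = beta_2 = C(m,2) = m(m-1)/2
m=12
12*11/2 = 66


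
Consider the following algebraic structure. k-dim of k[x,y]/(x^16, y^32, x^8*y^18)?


k[x,y]/I, I = (x^16, y^32, x^8*y^18)
Rect: 16x32=512. Corner: (16-8)x(32-18)=112.
dim = 512-112 = 400


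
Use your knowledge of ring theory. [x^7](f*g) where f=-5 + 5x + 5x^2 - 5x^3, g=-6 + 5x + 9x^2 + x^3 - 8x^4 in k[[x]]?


[x^7] = sum a_i*b_j, i+j=7
  -5*-8=40
Sum=40


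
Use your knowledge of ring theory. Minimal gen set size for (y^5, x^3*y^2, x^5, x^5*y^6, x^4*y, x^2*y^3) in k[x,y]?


Remove redundant (divisible by others).
x^5*y^6 redundant.
Min: x^5, x^4*y, x^3*y^2, x^2*y^3, y^5
Count=5


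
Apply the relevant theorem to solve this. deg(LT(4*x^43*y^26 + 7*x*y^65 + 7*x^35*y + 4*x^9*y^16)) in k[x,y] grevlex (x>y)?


LT: 4*x^43*y^26
deg_x=43, deg_y=26
Total=43+26=69


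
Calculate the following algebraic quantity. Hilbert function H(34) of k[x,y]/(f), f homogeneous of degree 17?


H(t)=d for t>=d-1.
d=17, t=34
H(34)=17


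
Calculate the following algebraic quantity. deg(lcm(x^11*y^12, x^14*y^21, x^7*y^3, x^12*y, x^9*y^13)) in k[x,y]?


lcm = componentwise max:
x: max(11,14,7,12,9)=14
y: max(12,21,3,1,13)=21
Total=14+21=35


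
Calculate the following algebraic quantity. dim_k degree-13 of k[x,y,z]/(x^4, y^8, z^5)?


Need i<4, j<8, k<5 with i+j+k=13.
For each i, j ranges over max(0,13-i-4)..min(7,13-i):
  i=0: j in [9,7] -> 0
  i=1: j in [8,7] -> 0
  i=2: j in [7,7] -> 1
  i=3: j in [6,7] -> 2
H(13) = 0+0+1+2 = 3


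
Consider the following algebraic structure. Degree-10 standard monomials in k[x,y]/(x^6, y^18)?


k[x,y], I = (x^6, y^18), d = 10
Need i < 6 and d-i < 18.
Range: 0 <= i <= 5.
H(10) = 6


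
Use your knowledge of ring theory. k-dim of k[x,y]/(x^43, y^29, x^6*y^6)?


k[x,y]/I, I = (x^43, y^29, x^6*y^6)
Rect: 43x29=1247. Corner: (43-6)x(29-6)=851.
dim = 1247-851 = 396


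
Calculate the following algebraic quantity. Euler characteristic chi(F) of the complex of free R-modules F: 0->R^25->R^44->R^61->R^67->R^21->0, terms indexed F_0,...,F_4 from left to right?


chi = sum (-1)^i * rank:
(-1)^0*25=25
(-1)^1*44=-44
(-1)^2*61=61
(-1)^3*67=-67
(-1)^4*21=21
chi=-4


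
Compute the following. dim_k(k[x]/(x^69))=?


Basis: 1,x,...,x^68
dim=69


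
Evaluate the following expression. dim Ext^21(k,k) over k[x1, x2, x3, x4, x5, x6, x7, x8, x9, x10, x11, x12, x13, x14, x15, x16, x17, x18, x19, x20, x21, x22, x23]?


C(n,i)=C(23,21)=253


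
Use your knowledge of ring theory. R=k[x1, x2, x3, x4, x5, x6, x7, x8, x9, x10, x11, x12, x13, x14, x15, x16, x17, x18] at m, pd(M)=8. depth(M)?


pd+depth=depth(R)=18
depth=18-8=10


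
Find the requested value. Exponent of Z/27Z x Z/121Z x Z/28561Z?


Exponent = lcm of the cyclic orders; pairwise coprime => product.
3^3*11^2*13^4=27*121*28561=93308787


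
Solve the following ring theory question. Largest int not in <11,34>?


gcd(11,34)=1 => F=ab-a-b=11*34-11-34=374-45=329


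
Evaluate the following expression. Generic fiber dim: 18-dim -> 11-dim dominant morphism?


dim(fiber)=dim(X)-dim(Y)=18-11=7


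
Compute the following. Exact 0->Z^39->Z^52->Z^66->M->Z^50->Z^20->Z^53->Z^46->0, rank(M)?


Alt sum=0:
(-1)^0*39 + (-1)^1*52 + (-1)^2*66 + (-1)^3*? + (-1)^4*50 + (-1)^5*20 + (-1)^6*53 + (-1)^7*46=0
rank(M)=90


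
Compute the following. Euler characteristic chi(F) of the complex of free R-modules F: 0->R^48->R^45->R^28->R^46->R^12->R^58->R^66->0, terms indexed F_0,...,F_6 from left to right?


chi = sum (-1)^i * rank:
(-1)^0*48=48
(-1)^1*45=-45
(-1)^2*28=28
(-1)^3*46=-46
(-1)^4*12=12
(-1)^5*58=-58
(-1)^6*66=66
chi=5


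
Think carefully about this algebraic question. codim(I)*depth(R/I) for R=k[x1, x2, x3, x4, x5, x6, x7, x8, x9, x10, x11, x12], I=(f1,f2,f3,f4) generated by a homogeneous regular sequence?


codim=4, depth=dim(R/I)=12-4=8
Product=4*8=32


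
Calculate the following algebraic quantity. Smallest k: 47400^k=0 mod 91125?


47400^k mod 91125:
k=1: 47400
k=2: 73125
k=3: 3375
k=4: 50625
k=5: 30375
k=6: 0
First zero at k = 6


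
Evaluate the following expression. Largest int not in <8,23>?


gcd(8,23)=1 => F=ab-a-b=8*23-8-23=184-31=153


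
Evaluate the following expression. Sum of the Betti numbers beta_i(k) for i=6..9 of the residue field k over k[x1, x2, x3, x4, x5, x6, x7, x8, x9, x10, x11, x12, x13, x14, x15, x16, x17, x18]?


Koszul resolution: beta_i(k)=C(n,i), n=18
C(18,6)=18564, C(18,7)=31824, C(18,8)=43758, C(18,9)=48620
Sum=142766


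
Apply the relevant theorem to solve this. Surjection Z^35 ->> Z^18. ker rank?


rank(ker) = 35-18 = 17


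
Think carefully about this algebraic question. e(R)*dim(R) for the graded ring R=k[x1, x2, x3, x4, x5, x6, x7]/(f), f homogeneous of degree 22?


e(R)=deg(f)=22, dim(R)=7-1=6
e*dim=22*6=132


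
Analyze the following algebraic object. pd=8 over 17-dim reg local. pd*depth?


pd+depth=17
depth=17-8=9
pd*depth=8*9=72


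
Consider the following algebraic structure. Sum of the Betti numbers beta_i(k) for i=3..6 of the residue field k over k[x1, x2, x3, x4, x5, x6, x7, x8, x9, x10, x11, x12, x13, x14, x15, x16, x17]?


Koszul resolution: beta_i(k)=C(n,i), n=17
C(17,3)=680, C(17,4)=2380, C(17,5)=6188, C(17,6)=12376
Sum=21624


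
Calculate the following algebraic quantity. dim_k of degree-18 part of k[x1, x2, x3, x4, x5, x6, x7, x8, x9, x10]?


C(d+n-1,n-1)=C(27,9)=4686825


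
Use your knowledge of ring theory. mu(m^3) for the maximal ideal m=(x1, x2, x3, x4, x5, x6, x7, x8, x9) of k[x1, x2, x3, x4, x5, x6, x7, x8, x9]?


Graded Nakayama: mu(m^d) = dim_k (m^d/m^(d+1)) = #degree-3 monomials in 9 vars
C(n+d-1,d)=C(11,3)=165


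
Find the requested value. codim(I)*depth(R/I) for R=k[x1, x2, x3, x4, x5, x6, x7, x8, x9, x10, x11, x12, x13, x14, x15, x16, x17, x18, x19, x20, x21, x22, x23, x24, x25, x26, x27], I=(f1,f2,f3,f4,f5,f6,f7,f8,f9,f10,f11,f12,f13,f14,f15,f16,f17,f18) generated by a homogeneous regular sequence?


codim=18, depth=dim(R/I)=27-18=9
Product=18*9=162


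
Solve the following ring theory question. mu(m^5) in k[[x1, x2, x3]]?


C(n+d-1,d)=C(7,5)=21


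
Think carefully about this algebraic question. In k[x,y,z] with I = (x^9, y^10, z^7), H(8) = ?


Need i<9, j<10, k<7 with i+j+k=8.
For each i, j ranges over max(0,8-i-6)..min(9,8-i):
  i=0: j in [2,8] -> 7
  i=1: j in [1,7] -> 7
  i=2: j in [0,6] -> 7
  i=3: j in [0,5] -> 6
  i=4: j in [0,4] -> 5
  i=5: j in [0,3] -> 4
  i=6: j in [0,2] -> 3
  i=7: j in [0,1] -> 2
  i=8: j in [0,0] -> 1
H(8) = 7+7+7+6+5+4+3+2+1 = 42


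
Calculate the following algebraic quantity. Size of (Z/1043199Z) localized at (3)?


3-primary part: 1043199=3^9*53
Size=3^9=19683


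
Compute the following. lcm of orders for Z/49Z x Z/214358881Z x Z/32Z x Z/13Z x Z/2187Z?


Exponent = lcm of the cyclic orders; pairwise coprime => product.
7^2*11^8*2^5*13^1*3^7=49*214358881*32*13*2187=9556077758074848


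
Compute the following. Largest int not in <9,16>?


gcd(9,16)=1 => F=ab-a-b=9*16-9-16=144-25=119


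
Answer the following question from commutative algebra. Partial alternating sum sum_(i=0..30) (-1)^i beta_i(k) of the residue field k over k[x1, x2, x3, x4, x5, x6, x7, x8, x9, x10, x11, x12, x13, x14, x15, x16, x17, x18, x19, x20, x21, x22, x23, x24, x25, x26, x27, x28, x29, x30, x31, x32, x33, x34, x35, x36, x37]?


Koszul resolution: beta_i(k)=C(n,i), n=37
sum_(i=0..p) (-1)^i C(n,i) = (-1)^p C(n-1,p)
(-1)^30*C(36,30) = (-1)^30*1947792 = 1947792


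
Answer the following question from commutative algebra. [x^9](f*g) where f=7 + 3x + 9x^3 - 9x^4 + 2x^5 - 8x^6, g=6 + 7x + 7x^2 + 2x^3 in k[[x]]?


[x^9] = sum a_i*b_j, i+j=9
  -8*2=-16
Sum=-16


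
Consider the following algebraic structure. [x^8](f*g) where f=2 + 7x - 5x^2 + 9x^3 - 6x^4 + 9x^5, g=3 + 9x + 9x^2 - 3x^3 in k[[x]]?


[x^8] = sum a_i*b_j, i+j=8
  9*-3=-27
Sum=-27


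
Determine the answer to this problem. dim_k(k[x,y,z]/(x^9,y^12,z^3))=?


Basis: x^iy^jz^k, i<9,j<12,k<3
9*12*3=324


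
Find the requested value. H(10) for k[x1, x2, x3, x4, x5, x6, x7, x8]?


C(d+n-1,n-1)=C(17,7)=19448


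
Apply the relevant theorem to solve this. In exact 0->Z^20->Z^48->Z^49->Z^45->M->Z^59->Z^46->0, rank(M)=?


Alt sum=0:
(-1)^0*20 + (-1)^1*48 + (-1)^2*49 + (-1)^3*45 + (-1)^4*? + (-1)^5*59 + (-1)^6*46=0
rank(M)=37


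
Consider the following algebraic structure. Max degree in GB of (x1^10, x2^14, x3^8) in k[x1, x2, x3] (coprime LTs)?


Pure powers, coprime LTs => already GB.
Degrees: 10, 14, 8
Max=14


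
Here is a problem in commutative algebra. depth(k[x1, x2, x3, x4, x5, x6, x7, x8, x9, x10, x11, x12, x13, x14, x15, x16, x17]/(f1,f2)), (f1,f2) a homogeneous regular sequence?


depth(R)=17
depth(R/I)=17-2=15


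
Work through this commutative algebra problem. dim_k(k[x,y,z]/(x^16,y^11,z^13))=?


Basis: x^iy^jz^k, i<16,j<11,k<13
16*11*13=2288


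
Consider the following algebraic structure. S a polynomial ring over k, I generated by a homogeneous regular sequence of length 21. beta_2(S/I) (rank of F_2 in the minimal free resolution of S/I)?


Regular sequence => Koszul complex is the minimal free resolution.
Syz_1 minimally generated by Koszul relations f_i*e_j - f_j*e_i (i<j): mu(Syz_1) = beta_2 = C(m,2) = m(m-1)/2
m=21
21*20/2 = 210


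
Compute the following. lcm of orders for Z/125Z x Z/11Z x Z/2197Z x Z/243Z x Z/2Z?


Exponent = lcm of the cyclic orders; pairwise coprime => product.
5^3*11^1*13^3*3^5*2^1=125*11*2197*243*2=1468145250


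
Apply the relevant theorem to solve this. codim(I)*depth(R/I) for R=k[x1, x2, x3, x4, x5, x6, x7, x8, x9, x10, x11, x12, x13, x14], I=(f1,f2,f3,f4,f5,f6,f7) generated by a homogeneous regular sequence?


codim=7, depth=dim(R/I)=14-7=7
Product=7*7=49


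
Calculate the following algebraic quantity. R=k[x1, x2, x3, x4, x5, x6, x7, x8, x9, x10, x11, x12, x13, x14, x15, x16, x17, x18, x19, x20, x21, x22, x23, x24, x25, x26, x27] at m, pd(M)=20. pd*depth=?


pd+depth=27
depth=27-20=7
pd*depth=20*7=140


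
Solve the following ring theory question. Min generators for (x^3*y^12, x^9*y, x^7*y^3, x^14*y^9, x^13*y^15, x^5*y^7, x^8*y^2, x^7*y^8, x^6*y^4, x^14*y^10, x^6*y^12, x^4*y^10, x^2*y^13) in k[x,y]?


Remove redundant (divisible by others).
x^7*y^8 redundant.
x^14*y^9 redundant.
x^14*y^10 redundant.
x^6*y^12 redundant.
x^13*y^15 redundant.
Min: x^9*y, x^8*y^2, x^7*y^3, x^6*y^4, x^5*y^7, x^4*y^10, x^3*y^12, x^2*y^13
Count=8


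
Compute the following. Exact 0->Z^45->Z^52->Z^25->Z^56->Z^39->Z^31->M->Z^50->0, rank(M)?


Alt sum=0:
(-1)^0*45 + (-1)^1*52 + (-1)^2*25 + (-1)^3*56 + (-1)^4*39 + (-1)^5*31 + (-1)^6*? + (-1)^7*50=0
rank(M)=80


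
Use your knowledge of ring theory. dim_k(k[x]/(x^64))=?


Basis: 1,x,...,x^63
dim=64


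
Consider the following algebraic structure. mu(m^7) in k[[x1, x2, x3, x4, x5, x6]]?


C(n+d-1,d)=C(12,7)=792


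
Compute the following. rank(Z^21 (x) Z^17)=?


rank(M(x)N) = rank(M)*rank(N)
21*17 = 357


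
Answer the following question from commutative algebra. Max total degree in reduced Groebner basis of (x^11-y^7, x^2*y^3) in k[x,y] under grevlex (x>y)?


LT(f1)=x^11, LT(f2)=x^2y^3, lcm=x^11y^3
S(f1,f2) = y^3*f1 - x^9*f2 = -y^10
Reduced GB = {f1, f2, y^10}; degrees 11, 5, 10
Max = 11


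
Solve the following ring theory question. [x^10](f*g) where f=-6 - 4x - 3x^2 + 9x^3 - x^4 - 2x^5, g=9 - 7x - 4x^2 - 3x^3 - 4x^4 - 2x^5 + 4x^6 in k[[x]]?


[x^10] = sum a_i*b_j, i+j=10
  -1*4=-4
  -2*-2=4
Sum=0


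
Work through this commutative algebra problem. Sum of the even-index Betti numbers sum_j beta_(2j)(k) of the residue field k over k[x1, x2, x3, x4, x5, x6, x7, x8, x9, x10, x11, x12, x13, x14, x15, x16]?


Koszul resolution: beta_i(k)=C(n,i), n=16
sum_even C(16,i) = 2^(n-1) = 2^15 = 32768


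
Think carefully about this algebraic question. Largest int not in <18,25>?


gcd(18,25)=1 => F=ab-a-b=18*25-18-25=450-43=407


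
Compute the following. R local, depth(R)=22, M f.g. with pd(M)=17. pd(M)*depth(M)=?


pd+depth=22
depth=22-17=5
pd*depth=17*5=85


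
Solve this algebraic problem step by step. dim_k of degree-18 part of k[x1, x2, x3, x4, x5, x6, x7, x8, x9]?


C(d+n-1,n-1)=C(26,8)=1562275


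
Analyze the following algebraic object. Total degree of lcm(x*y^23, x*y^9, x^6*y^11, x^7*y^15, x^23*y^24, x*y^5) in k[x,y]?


lcm = componentwise max:
x: max(1,1,6,7,23,1)=23
y: max(23,9,11,15,24,5)=24
Total=23+24=47


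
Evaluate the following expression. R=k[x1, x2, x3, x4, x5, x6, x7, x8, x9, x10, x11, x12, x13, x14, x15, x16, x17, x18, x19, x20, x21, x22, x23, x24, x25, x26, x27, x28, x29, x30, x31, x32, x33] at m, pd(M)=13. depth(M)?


pd+depth=depth(R)=33
depth=33-13=20


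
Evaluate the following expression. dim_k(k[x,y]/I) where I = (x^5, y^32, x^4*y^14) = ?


k[x,y]/I, I = (x^5, y^32, x^4*y^14)
Rect: 5x32=160. Corner: (5-4)x(32-14)=18.
dim = 160-18 = 142


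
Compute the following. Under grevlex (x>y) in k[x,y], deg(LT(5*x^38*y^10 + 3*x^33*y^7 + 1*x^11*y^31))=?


LT: 5*x^38*y^10
deg_x=38, deg_y=10
Total=38+10=48


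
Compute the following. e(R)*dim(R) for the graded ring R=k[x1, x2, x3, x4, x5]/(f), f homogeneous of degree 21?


e(R)=deg(f)=21, dim(R)=5-1=4
e*dim=21*4=84


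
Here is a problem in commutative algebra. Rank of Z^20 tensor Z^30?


rank(M(x)N) = rank(M)*rank(N)
20*30 = 600


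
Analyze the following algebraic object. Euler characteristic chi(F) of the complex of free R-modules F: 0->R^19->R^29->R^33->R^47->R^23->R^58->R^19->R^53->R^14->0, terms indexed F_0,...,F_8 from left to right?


chi = sum (-1)^i * rank:
(-1)^0*19=19
(-1)^1*29=-29
(-1)^2*33=33
(-1)^3*47=-47
(-1)^4*23=23
(-1)^5*58=-58
(-1)^6*19=19
(-1)^7*53=-53
(-1)^8*14=14
chi=-79


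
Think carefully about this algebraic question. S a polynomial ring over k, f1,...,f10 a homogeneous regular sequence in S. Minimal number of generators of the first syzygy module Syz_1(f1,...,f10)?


Regular sequence => Koszul complex is the minimal free resolution.
Syz_1 minimally generated by Koszul relations f_i*e_j - f_j*e_i (i<j): mu(Syz_1) = beta_2 = C(m,2) = m(m-1)/2
m=10
10*9/2 = 45


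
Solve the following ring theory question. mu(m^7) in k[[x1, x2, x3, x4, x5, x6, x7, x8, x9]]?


C(n+d-1,d)=C(15,7)=6435


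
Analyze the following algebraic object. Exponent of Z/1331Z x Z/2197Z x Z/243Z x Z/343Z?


Exponent = lcm of the cyclic orders; pairwise coprime => product.
11^3*13^3*3^5*7^3=1331*2197*243*343=243729729243


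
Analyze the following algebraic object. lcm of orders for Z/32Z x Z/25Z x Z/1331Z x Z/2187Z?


Exponent = lcm of the cyclic orders; pairwise coprime => product.
2^5*5^2*11^3*3^7=32*25*1331*2187=2328717600


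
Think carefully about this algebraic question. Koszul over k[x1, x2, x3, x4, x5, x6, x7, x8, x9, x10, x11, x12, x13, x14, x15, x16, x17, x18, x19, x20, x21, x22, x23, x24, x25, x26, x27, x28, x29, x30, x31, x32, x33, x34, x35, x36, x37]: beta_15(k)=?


C(n,i)=C(37,15)=9364199760


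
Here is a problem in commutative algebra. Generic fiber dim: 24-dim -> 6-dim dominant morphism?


dim(fiber)=dim(X)-dim(Y)=24-6=18


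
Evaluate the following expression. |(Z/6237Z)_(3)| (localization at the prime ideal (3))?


3-primary part: 6237=3^4*77
Size=3^4=81


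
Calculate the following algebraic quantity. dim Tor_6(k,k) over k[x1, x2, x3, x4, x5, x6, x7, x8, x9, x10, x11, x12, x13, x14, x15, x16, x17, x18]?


Koszul: C(n,i)=C(18,6)=18564


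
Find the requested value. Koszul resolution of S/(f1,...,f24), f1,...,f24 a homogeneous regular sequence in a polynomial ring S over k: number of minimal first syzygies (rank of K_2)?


Regular sequence => Koszul complex is the minimal free resolution.
Syz_1 minimally generated by Koszul relations f_i*e_j - f_j*e_i (i<j): mu(Syz_1) = beta_2 = C(m,2) = m(m-1)/2
m=24
24*23/2 = 276


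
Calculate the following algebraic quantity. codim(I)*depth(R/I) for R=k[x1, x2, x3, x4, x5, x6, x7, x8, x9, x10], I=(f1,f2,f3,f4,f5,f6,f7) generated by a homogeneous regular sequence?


codim=7, depth=dim(R/I)=10-7=3
Product=7*3=21


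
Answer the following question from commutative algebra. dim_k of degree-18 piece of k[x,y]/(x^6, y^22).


k[x,y], I = (x^6, y^22), d = 18
Need i < 6 and d-i < 22.
Range: 0 <= i <= 5.
H(18) = 6


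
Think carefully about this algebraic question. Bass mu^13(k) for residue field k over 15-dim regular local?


C(n,i)=C(15,13)=105


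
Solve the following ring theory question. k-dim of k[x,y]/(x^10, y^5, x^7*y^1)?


k[x,y]/I, I = (x^10, y^5, x^7*y^1)
Rect: 10x5=50. Corner: (10-7)x(5-1)=12.
dim = 50-12 = 38


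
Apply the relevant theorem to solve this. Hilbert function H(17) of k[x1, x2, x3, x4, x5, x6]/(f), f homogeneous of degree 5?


C(22,5)-C(17,5)=26334-6188=20146


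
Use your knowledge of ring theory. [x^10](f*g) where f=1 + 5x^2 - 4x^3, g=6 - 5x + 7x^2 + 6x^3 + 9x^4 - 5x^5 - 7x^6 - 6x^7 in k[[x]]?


[x^10] = sum a_i*b_j, i+j=10
  -4*-6=24
Sum=24


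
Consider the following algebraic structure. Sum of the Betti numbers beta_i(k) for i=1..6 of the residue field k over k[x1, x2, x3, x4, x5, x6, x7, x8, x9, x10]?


Koszul resolution: beta_i(k)=C(n,i), n=10
C(10,1)=10, C(10,2)=45, C(10,3)=120, C(10,4)=210, C(10,5)=252, C(10,6)=210
Sum=847


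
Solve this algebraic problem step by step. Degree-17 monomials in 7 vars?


C(d+n-1,n-1)=C(23,6)=100947


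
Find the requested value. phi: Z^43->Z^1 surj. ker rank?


rank(ker) = 43-1 = 42


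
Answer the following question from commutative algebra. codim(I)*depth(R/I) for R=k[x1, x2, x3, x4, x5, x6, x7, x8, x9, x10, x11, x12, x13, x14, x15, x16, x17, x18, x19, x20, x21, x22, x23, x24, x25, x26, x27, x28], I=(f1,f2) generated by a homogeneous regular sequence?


codim=2, depth=dim(R/I)=28-2=26
Product=2*26=52


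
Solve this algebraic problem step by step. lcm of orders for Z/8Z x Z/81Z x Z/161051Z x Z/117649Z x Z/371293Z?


Exponent = lcm of the cyclic orders; pairwise coprime => product.
2^3*3^4*11^5*7^6*13^5=8*81*161051*117649*371293=4558725405382684536


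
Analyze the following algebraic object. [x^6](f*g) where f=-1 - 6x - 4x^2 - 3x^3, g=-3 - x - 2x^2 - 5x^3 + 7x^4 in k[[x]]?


[x^6] = sum a_i*b_j, i+j=6
  -4*7=-28
  -3*-5=15
Sum=-13


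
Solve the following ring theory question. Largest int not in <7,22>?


gcd(7,22)=1 => F=ab-a-b=7*22-7-22=154-29=125


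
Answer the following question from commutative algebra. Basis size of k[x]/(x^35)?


Basis: 1,x,...,x^34
dim=35


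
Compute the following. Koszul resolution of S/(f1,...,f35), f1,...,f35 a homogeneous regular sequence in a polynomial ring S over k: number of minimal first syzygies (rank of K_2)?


Regular sequence => Koszul complex is the minimal free resolution.
Syz_1 minimally generated by Koszul relations f_i*e_j - f_j*e_i (i<j): mu(Syz_1) = beta_2 = C(m,2) = m(m-1)/2
m=35
35*34/2 = 595


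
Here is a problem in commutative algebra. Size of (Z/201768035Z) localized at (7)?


7-primary part: 201768035=7^9*5
Size=7^9=40353607


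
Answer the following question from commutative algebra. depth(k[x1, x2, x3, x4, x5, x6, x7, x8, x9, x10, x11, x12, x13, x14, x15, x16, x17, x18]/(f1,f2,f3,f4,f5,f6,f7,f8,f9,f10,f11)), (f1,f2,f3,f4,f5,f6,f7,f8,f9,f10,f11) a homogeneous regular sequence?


depth(R)=18
depth(R/I)=18-11=7


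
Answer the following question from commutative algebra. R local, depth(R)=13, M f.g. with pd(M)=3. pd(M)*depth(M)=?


pd+depth=13
depth=13-3=10
pd*depth=3*10=30


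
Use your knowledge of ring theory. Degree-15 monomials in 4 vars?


C(d+n-1,n-1)=C(18,3)=816


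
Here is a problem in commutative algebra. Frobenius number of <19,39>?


gcd(19,39)=1 => F=ab-a-b=19*39-19-39=741-58=683


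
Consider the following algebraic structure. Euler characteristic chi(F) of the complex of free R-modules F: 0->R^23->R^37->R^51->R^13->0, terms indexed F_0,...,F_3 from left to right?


chi = sum (-1)^i * rank:
(-1)^0*23=23
(-1)^1*37=-37
(-1)^2*51=51
(-1)^3*13=-13
chi=24


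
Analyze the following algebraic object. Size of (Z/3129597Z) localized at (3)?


3-primary part: 3129597=3^10*53
Size=3^10=59049


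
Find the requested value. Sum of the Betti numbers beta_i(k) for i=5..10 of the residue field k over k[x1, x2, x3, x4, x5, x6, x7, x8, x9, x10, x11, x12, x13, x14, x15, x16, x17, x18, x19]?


Koszul resolution: beta_i(k)=C(n,i), n=19
C(19,5)=11628, C(19,6)=27132, C(19,7)=50388, C(19,8)=75582, C(19,9)=92378, C(19,10)=92378
Sum=349486


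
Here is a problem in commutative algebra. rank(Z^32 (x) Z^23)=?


rank(M(x)N) = rank(M)*rank(N)
32*23 = 736


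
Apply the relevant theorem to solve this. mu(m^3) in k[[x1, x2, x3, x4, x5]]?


C(n+d-1,d)=C(7,3)=35


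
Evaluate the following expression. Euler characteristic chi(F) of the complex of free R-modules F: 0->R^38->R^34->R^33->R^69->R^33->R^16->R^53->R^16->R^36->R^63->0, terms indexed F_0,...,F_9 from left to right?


chi = sum (-1)^i * rank:
(-1)^0*38=38
(-1)^1*34=-34
(-1)^2*33=33
(-1)^3*69=-69
(-1)^4*33=33
(-1)^5*16=-16
(-1)^6*53=53
(-1)^7*16=-16
(-1)^8*36=36
(-1)^9*63=-63
chi=-5


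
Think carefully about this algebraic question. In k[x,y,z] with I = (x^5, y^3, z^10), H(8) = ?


Need i<5, j<3, k<10 with i+j+k=8.
For each i, j ranges over max(0,8-i-9)..min(2,8-i):
  i=0: j in [0,2] -> 3
  i=1: j in [0,2] -> 3
  i=2: j in [0,2] -> 3
  i=3: j in [0,2] -> 3
  i=4: j in [0,2] -> 3
H(8) = 3+3+3+3+3 = 15
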